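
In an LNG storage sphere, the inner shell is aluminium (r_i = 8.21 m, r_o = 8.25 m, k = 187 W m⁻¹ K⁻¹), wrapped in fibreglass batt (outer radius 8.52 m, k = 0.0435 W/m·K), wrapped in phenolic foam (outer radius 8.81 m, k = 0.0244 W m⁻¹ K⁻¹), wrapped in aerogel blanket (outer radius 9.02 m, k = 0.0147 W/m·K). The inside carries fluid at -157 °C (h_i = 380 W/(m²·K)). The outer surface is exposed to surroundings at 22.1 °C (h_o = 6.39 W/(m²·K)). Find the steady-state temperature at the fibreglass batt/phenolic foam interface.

Treat each layer as a resistance in series:
  R_conv,in = 1/(4πr²h) = 1/(4π·8.21²·380) = 3.107×10^-6 K/W
  R_aluminium = (1/8.21 − 1/8.25)/(4πk) = 5.906×10^-4/(4π·187) = 2.513×10^-7 K/W
  R_fibreglass batt = (1/8.25 − 1/8.52)/(4πk) = 0.003841/(4π·0.0435) = 0.007027 K/W
  R_phenolic foam = (1/8.52 − 1/8.81)/(4πk) = 0.003864/(4π·0.0244) = 0.01260 K/W
  R_aerogel blanket = (1/8.81 − 1/9.02)/(4πk) = 0.002643/(4π·0.0147) = 0.01431 K/W
  R_conv,out = 1/(4πr²h) = 1/(4π·9.02²·6.39) = 1.531×10^-4 K/W
ΣR = 3.107×10^-6 + 2.513×10^-7 + 0.007027 + 0.01260 + 0.01431 + 1.531×10^-4 = 0.03409 K/W
Q = ΔT/ΣR = (-157 °C − 22.1 °C)/0.03409 = -5254 W
From the inner boundary to the fibreglass batt/phenolic foam interface, ΣR_partial = 0.007030 K/W.
T_interface = T_in − Q·ΣR_partial = -157 °C − (-5254)(0.007030) = -120 °C

T = -120 °C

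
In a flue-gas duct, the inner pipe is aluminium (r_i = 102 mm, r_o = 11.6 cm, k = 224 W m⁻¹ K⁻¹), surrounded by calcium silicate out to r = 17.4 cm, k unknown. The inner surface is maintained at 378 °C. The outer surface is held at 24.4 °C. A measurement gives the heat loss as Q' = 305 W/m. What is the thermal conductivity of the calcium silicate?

k = 0.0557 W/m·K

ΣR = ΔT/Q' = |378 − 24.4|/305 = 1.159 m·K/W
Known resistances:
  R'_aluminium = ln(0.116/0.102)/(2πk) = 0.1286/(2π·224) = 9.138×10^-5 m·K/W
R_calcium silicate = ΣR − ΣR_known = 1.159 − 9.138×10^-5 = 1.159 m·K/W
ln(r₂/r₁)/(2πk) = 1.159 ⇒ k = 0.4055/(2π·1.159) = 0.0557 W/m·K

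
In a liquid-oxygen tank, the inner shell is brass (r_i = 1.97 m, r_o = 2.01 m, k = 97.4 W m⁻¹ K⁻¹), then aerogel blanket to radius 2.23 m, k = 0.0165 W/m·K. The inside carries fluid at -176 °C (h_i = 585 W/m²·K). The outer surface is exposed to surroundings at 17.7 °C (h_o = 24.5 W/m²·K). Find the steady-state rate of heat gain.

Q = 816 W

Resistance network (inner→outer):
  R_conv,in = 1/(4πr²h) = 1/(4π·1.97²·585) = 3.505×10^-5 K/W
  R_brass = (1/1.97 − 1/2.01)/(4πk) = 0.01010/(4π·97.4) = 8.253×10^-6 K/W
  R_aerogel blanket = (1/2.01 − 1/2.23)/(4πk) = 0.04908/(4π·0.0165) = 0.2367 K/W
  R_conv,out = 1/(4πr²h) = 1/(4π·2.23²·24.5) = 6.532×10^-4 K/W
ΣR = 3.505×10^-5 + 8.253×10^-6 + 0.2367 + 6.532×10^-4 = 0.2374 K/W
Q = ΔT/ΣR = (-176 °C − 17.7 °C)/0.2374 = -816 W
(Negative Q ⇒ heat flows inward; heat gain = 816 W.)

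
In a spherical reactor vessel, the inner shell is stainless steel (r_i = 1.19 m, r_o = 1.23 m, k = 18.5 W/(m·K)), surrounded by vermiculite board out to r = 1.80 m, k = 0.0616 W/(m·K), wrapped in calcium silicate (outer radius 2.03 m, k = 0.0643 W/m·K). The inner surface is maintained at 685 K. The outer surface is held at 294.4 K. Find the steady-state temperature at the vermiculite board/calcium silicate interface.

Series thermal resistances, inner to outer:
  R_stainless steel = (1/1.19 − 1/1.23)/(4πk) = 0.02733/(4π·18.5) = 1.176×10^-4 K/W
  R_vermiculite board = (1/1.23 − 1/1.80)/(4πk) = 0.2575/(4π·0.0616) = 0.3326 K/W
  R_calcium silicate = (1/1.80 − 1/2.03)/(4πk) = 0.06294/(4π·0.0643) = 0.07790 K/W
ΣR = 1.176×10^-4 + 0.3326 + 0.07790 = 0.4106 K/W
Q = ΔT/ΣR = (685 K − 294.4 K)/0.4106 = 951.3 W
From the inner boundary to the vermiculite board/calcium silicate interface, ΣR_partial = 0.3327 K/W.
T_interface = T_in − Q·ΣR_partial = 685 K − (951.3)(0.3327) = 368.5 K

T = 368.5 K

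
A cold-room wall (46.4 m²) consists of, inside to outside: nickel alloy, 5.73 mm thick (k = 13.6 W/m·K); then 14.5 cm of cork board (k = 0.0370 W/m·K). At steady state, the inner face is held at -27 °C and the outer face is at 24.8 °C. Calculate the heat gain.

Treat each layer as a resistance in series:
  R_nickel alloy = L/(kA) = 0.00573/(13.6·46.4) = 9.080×10^-6 K/W
  R_cork board = L/(kA) = 0.145/(0.0370·46.4) = 0.08446 K/W
ΣR = 9.080×10^-6 + 0.08446 = 0.08447 K/W
Q = ΔT/ΣR = (-27 °C − 24.8 °C)/0.08447 = -613 W
(Negative Q ⇒ heat flows inward; heat gain = 613 W.)

Q = 613 W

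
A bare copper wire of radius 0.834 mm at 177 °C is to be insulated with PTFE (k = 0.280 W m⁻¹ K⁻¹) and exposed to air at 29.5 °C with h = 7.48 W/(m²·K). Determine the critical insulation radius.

For a cylinder, r_cr = k_ins/h = 0.280/7.48 = 0.0374 m = 3.74 cm

r_cr = 3.74 cm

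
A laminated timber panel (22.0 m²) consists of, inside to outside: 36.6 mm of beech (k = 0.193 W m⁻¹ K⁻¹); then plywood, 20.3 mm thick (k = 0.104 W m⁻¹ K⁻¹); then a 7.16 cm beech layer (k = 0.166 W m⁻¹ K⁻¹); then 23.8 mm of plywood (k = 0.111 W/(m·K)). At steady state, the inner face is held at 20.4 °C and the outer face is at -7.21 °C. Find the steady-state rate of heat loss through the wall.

Q = 589 W

Resistance network (inner→outer):
  R_beech = L/(kA) = 0.0366/(0.193·22.0) = 0.008620 K/W
  R_plywood = L/(kA) = 0.0203/(0.104·22.0) = 0.008872 K/W
  R_beech = L/(kA) = 0.0716/(0.166·22.0) = 0.01961 K/W
  R_plywood = L/(kA) = 0.0238/(0.111·22.0) = 0.009746 K/W
ΣR = 0.008620 + 0.008872 + 0.01961 + 0.009746 = 0.04685 K/W
Q = ΔT/ΣR = (20.4 °C − -7.21 °C)/0.04685 = 589 W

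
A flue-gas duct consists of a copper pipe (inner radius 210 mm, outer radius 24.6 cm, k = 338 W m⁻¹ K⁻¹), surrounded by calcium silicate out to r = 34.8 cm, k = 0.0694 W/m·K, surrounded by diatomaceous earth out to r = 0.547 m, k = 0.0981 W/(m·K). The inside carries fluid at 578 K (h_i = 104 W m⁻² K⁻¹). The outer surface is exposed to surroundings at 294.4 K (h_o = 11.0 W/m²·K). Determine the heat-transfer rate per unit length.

Q' = 181 W/m

Treat each layer as a resistance in series:
  R'_conv,in = 1/(2πr h) = 1/(2π·0.210·104) = 0.007287 m·K/W
  R'_copper = ln(0.246/0.210)/(2πk) = 0.1582/(2π·338) = 7.450×10^-5 m·K/W
  R'_calcium silicate = ln(0.348/0.246)/(2πk) = 0.3469/(2π·0.0694) = 0.7955 m·K/W
  R'_diatomaceous earth = ln(0.547/0.348)/(2πk) = 0.4522/(2π·0.0981) = 0.7337 m·K/W
  R'_conv,out = 1/(2πr h) = 1/(2π·0.547·11.0) = 0.02645 m·K/W
ΣR = 0.007287 + 7.450×10^-5 + 0.7955 + 0.7337 + 0.02645 = 1.563 m·K/W
Q' = ΔT/ΣR = (578 K − 294.4 K)/1.563 = 181 W/m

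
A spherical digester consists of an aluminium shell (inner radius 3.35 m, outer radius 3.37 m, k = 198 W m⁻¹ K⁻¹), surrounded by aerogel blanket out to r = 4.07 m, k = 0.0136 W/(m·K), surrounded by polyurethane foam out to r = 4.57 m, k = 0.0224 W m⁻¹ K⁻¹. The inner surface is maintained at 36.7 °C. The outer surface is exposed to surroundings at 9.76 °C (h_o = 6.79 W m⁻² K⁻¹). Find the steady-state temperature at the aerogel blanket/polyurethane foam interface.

T = 16.3 °C

Treat each layer as a resistance in series:
  R_aluminium = (1/3.35 − 1/3.37)/(4πk) = 0.001772/(4π·198) = 7.120×10^-7 K/W
  R_aerogel blanket = (1/3.37 − 1/4.07)/(4πk) = 0.05104/(4π·0.0136) = 0.2986 K/W
  R_polyurethane foam = (1/4.07 − 1/4.57)/(4πk) = 0.02688/(4π·0.0224) = 0.09550 K/W
  R_conv,out = 1/(4πr²h) = 1/(4π·4.57²·6.79) = 5.612×10^-4 K/W
ΣR = 7.120×10^-7 + 0.2986 + 0.09550 + 5.612×10^-4 = 0.3947 K/W
Q = ΔT/ΣR = (36.7 °C − 9.76 °C)/0.3947 = 68.25 W
From the inner boundary to the aerogel blanket/polyurethane foam interface, ΣR_partial = 0.2986 K/W.
T_interface = T_in − Q·ΣR_partial = 36.7 °C − (68.25)(0.2986) = 16.3 °C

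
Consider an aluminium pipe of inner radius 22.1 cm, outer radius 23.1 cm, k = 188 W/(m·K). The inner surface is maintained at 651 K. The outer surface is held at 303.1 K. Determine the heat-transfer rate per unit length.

Q' = 9290 kW/m

Q' = 2πk·ΔT/ln(r₂/r₁) = 2π × 188 × 347.9 / ln(0.231/0.221) = 9.29×10^6 W/m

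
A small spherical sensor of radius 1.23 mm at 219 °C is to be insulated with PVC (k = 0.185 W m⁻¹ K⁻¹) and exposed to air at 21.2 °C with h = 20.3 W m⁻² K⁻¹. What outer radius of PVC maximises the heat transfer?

r_cr = 1.82 cm

For a sphere, r_cr = 2k_ins/h = 2·0.185/20.3 = 0.0182 m = 1.82 cm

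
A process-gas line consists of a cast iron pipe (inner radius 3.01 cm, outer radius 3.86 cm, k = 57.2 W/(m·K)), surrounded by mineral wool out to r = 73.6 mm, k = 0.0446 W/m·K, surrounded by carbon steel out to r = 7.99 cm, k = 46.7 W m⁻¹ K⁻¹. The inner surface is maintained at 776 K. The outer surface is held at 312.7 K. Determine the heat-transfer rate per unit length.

Resistance network (inner→outer):
  R'_cast iron = ln(0.0386/0.0301)/(2πk) = 0.2487/(2π·57.2) = 6.921×10^-4 m·K/W
  R'_mineral wool = ln(0.0736/0.0386)/(2πk) = 0.6454/(2π·0.0446) = 2.303 m·K/W
  R'_carbon steel = ln(0.0799/0.0736)/(2πk) = 0.08213/(2π·46.7) = 2.799×10^-4 m·K/W
ΣR = 6.921×10^-4 + 2.303 + 2.799×10^-4 = 2.304 m·K/W
Q' = ΔT/ΣR = (776 K − 312.7 K)/2.304 = 201 W/m

Q' = 201 W/m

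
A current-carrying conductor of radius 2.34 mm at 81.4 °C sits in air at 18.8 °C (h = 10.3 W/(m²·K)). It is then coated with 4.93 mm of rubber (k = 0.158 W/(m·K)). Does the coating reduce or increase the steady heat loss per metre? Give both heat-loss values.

increases: 9.48 → 19.2 W/m

Critical radius for a cylinder: r_cr = k/h = 0.0153 m = 1.53 cm.
Outer radius after coating: r₂ = 0.00234 + 0.00493 = 0.00727 m.
Since r₁ < r_cr and r₂ ≤ r_cr, the coating moves toward the maximum at r_cr — heat loss rises.
Bare: R = 1/(2πr₁h) = 6.603 m·K/W; Q = 62.6/6.603 = 9.48 W/m.
Coated: R = R_cond + R_conv = 3.267 m·K/W; Q = 62.6/3.267 = 19.2 W/m.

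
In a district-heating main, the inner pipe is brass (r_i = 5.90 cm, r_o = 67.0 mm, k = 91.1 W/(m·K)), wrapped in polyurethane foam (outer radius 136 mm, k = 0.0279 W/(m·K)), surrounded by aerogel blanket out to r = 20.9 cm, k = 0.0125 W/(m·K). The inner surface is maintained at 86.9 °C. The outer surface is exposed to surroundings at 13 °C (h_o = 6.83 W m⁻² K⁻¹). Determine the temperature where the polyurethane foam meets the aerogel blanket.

T = 55.9 °C

Resistance network (inner→outer):
  R'_brass = ln(0.0670/0.0590)/(2πk) = 0.1272/(2π·91.1) = 2.221×10^-4 m·K/W
  R'_polyurethane foam = ln(0.136/0.0670)/(2πk) = 0.7080/(2π·0.0279) = 4.039 m·K/W
  R'_aerogel blanket = ln(0.209/0.136)/(2πk) = 0.4297/(2π·0.0125) = 5.471 m·K/W
  R'_conv,out = 1/(2πr h) = 1/(2π·0.209·6.83) = 0.1115 m·K/W
ΣR = 2.221×10^-4 + 4.039 + 5.471 + 0.1115 = 9.622 m·K/W
Q' = ΔT/ΣR = (86.9 °C − 13 °C)/9.622 = 7.680 W/m
From the inner boundary to the polyurethane foam/aerogel blanket interface, ΣR_partial = 4.039 m·K/W.
T_interface = T_in − Q'·ΣR_partial = 86.9 °C − (7.680)(4.039) = 55.9 °C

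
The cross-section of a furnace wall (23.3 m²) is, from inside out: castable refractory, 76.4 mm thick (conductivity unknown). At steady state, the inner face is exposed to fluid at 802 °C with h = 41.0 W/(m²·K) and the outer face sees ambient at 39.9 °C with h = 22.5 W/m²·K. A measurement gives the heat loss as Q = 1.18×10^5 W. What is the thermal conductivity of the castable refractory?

ΣR = ΔT/Q = |802 − 39.9|/1.18×10^5 = 0.006458 K/W
Known resistances:
  R_conv,in = 1/(hA) = 1/(41.0·23.3) = 0.001047 K/W
  R_conv,out = 1/(hA) = 1/(22.5·23.3) = 0.001907 K/W
R_castable refractory = ΣR − ΣR_known = 0.006458 − 0.002954 = 0.003504 K/W
L/(kA) = 0.003504 ⇒ k = 0.0764/(0.003504·23.3) = 0.936 W/m·K

k = 0.936 W/m·K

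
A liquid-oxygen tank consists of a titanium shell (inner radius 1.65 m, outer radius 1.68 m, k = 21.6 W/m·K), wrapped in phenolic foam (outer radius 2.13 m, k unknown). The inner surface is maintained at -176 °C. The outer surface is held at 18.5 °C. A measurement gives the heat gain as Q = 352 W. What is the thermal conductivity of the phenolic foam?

ΣR = ΔT/Q = |-176 − 18.5|/352 = 0.5526 K/W
Known resistances:
  R_titanium = (1/1.65 − 1/1.68)/(4πk) = 0.01082/(4π·21.6) = 3.987×10^-5 K/W
R_phenolic foam = ΣR − ΣR_known = 0.5526 − 3.987×10^-5 = 0.5526 K/W
(1/r₁−1/r₂)/(4πk) = 0.5526 ⇒ k = 0.1258/(4π·0.5526) = 0.0181 W/m·K

k = 0.0181 W/m·K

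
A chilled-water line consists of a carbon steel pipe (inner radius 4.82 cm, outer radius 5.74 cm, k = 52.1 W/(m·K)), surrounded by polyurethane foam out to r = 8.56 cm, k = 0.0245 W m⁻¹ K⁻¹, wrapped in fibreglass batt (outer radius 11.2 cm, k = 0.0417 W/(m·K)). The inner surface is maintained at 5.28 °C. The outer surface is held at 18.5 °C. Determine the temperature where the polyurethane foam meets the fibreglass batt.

T = 14.8 °C

Resistance network (inner→outer):
  R'_carbon steel = ln(0.0574/0.0482)/(2πk) = 0.1747/(2π·52.1) = 5.336×10^-4 m·K/W
  R'_polyurethane foam = ln(0.0856/0.0574)/(2πk) = 0.3996/(2π·0.0245) = 2.596 m·K/W
  R'_fibreglass batt = ln(0.112/0.0856)/(2πk) = 0.2688/(2π·0.0417) = 1.026 m·K/W
ΣR = 5.336×10^-4 + 2.596 + 1.026 = 3.623 m·K/W
Q' = ΔT/ΣR = (5.28 °C − 18.5 °C)/3.623 = -3.649 W/m
From the inner boundary to the polyurethane foam/fibreglass batt interface, ΣR_partial = 2.597 m·K/W.
T_interface = T_in − Q'·ΣR_partial = 5.28 °C − (-3.649)(2.597) = 14.8 °C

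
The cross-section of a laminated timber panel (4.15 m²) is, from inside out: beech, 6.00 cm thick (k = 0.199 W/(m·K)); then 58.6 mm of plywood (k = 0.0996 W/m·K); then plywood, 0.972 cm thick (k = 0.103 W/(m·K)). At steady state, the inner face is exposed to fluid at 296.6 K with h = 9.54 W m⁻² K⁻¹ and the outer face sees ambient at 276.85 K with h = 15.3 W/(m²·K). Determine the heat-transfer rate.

Q = 71.0 W

Resistance network (inner→outer):
  R_conv,in = 1/(hA) = 1/(9.54·4.15) = 0.02526 K/W
  R_beech = L/(kA) = 0.0600/(0.199·4.15) = 0.07265 K/W
  R_plywood = L/(kA) = 0.0586/(0.0996·4.15) = 0.1418 K/W
  R_plywood = L/(kA) = 0.00972/(0.103·4.15) = 0.02274 K/W
  R_conv,out = 1/(hA) = 1/(15.3·4.15) = 0.01575 K/W
ΣR = 0.02526 + 0.07265 + 0.1418 + 0.02274 + 0.01575 = 0.2782 K/W
Q = ΔT/ΣR = (296.6 K − 276.85 K)/0.2782 = 71.0 W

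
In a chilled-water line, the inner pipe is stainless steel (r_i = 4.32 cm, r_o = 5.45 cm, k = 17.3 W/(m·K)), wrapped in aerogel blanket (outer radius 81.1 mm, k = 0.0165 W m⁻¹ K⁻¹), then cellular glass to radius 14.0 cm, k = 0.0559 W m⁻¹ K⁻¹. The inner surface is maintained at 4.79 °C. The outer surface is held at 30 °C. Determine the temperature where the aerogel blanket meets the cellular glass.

T = 22.7 °C

Treat each layer as a resistance in series:
  R'_stainless steel = ln(0.0545/0.0432)/(2πk) = 0.2324/(2π·17.3) = 0.002138 m·K/W
  R'_aerogel blanket = ln(0.0811/0.0545)/(2πk) = 0.3975/(2π·0.0165) = 3.834 m·K/W
  R'_cellular glass = ln(0.140/0.0811)/(2πk) = 0.5460/(2π·0.0559) = 1.554 m·K/W
ΣR = 0.002138 + 3.834 + 1.554 = 5.390 m·K/W
Q' = ΔT/ΣR = (4.79 °C − 30 °C)/5.390 = -4.677 W/m
From the inner boundary to the aerogel blanket/cellular glass interface, ΣR_partial = 3.836 m·K/W.
T_interface = T_in − Q'·ΣR_partial = 4.79 °C − (-4.677)(3.836) = 22.7 °C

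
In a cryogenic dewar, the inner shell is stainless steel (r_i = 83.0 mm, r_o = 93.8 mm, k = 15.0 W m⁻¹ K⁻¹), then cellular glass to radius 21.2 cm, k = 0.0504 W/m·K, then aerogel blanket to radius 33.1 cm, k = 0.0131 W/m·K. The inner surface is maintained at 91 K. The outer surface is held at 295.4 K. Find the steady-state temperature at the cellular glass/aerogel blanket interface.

Series thermal resistances, inner to outer:
  R_stainless steel = (1/0.0830 − 1/0.0938)/(4πk) = 1.387/(4π·15.0) = 0.007359 K/W
  R_cellular glass = (1/0.0938 − 1/0.212)/(4πk) = 5.944/(4π·0.0504) = 9.385 K/W
  R_aerogel blanket = (1/0.212 − 1/0.331)/(4πk) = 1.696/(4π·0.0131) = 10.30 K/W
ΣR = 0.007359 + 9.385 + 10.30 = 19.69 K/W
Q = ΔT/ΣR = (91 K − 295.4 K)/19.69 = -10.38 W
From the inner boundary to the cellular glass/aerogel blanket interface, ΣR_partial = 9.392 K/W.
T_interface = T_in − Q·ΣR_partial = 91 K − (-10.38)(9.392) = 188.5 K

T = 188.5 K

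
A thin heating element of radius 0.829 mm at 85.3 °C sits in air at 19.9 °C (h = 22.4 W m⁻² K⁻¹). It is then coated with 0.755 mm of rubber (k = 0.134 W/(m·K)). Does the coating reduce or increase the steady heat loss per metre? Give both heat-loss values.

increases: 7.63 → 12.4 W/m

Critical radius for a cylinder: r_cr = k/h = 0.00598 m = 0.598 cm.
Outer radius after coating: r₂ = 8.29×10^-4 + 7.55×10^-4 = 0.001584 m.
Since r₁ < r_cr and r₂ ≤ r_cr, the coating moves toward the maximum at r_cr — heat loss rises.
Bare: R = 1/(2πr₁h) = 8.571 m·K/W; Q = 65.4/8.571 = 7.63 W/m.
Coated: R = R_cond + R_conv = 5.255 m·K/W; Q = 65.4/5.255 = 12.4 W/m.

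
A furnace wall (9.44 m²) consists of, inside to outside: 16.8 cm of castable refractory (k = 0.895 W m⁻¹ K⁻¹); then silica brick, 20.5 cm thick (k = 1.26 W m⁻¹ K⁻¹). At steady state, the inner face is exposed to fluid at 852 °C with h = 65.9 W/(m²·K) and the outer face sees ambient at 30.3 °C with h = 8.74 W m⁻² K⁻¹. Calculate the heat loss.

Q = 16200 W

Resistance network (inner→outer):
  R_conv,in = 1/(hA) = 1/(65.9·9.44) = 0.001607 K/W
  R_castable refractory = L/(kA) = 0.168/(0.895·9.44) = 0.01988 K/W
  R_silica brick = L/(kA) = 0.205/(1.26·9.44) = 0.01724 K/W
  R_conv,out = 1/(hA) = 1/(8.74·9.44) = 0.01212 K/W
ΣR = 0.001607 + 0.01988 + 0.01724 + 0.01212 = 0.05085 K/W
Q = ΔT/ΣR = (852 °C − 30.3 °C)/0.05085 = 16200 W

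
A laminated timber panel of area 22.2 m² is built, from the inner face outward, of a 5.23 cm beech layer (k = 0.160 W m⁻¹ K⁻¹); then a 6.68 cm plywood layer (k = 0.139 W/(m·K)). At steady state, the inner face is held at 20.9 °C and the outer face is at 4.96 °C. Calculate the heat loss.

Series thermal resistances, inner to outer:
  R_beech = L/(kA) = 0.0523/(0.160·22.2) = 0.01472 K/W
  R_plywood = L/(kA) = 0.0668/(0.139·22.2) = 0.02165 K/W
ΣR = 0.01472 + 0.02165 = 0.03637 K/W
Q = ΔT/ΣR = (20.9 °C − 4.96 °C)/0.03637 = 438 W

Q = 438 W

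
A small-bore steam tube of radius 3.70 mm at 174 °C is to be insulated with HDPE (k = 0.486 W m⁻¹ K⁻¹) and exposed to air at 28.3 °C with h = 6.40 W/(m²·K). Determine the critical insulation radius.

For a cylinder, r_cr = k_ins/h = 0.486/6.40 = 0.0759 m = 7.59 cm

r_cr = 7.59 cm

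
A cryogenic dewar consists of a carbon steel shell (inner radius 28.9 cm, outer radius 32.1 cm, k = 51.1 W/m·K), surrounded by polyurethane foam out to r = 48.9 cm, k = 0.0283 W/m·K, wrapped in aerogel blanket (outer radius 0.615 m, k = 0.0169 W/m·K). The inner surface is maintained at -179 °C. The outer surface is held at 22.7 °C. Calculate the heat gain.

Treat each layer as a resistance in series:
  R_carbon steel = (1/0.289 − 1/0.321)/(4πk) = 0.3449/(4π·51.1) = 5.372×10^-4 K/W
  R_polyurethane foam = (1/0.321 − 1/0.489)/(4πk) = 1.070/(4π·0.0283) = 3.010 K/W
  R_aerogel blanket = (1/0.489 − 1/0.615)/(4πk) = 0.4190/(4π·0.0169) = 1.973 K/W
ΣR = 5.372×10^-4 + 3.010 + 1.973 = 4.984 K/W
Q = ΔT/ΣR = (-179 °C − 22.7 °C)/4.984 = -40.5 W
(Negative Q ⇒ heat flows inward; heat gain = 40.5 W.)

Q = 40.5 W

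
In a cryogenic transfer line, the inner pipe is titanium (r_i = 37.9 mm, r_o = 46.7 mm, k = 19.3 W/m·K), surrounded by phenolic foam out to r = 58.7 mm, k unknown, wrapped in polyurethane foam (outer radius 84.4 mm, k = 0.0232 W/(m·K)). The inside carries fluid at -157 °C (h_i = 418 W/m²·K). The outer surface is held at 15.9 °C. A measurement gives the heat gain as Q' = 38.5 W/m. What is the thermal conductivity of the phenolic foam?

k = 0.0183 W/m·K

ΣR = ΔT/Q' = |-157 − 15.9|/38.5 = 4.491 m·K/W
Known resistances:
  R'_conv,in = 1/(2πr h) = 1/(2π·0.0379·418) = 0.01005 m·K/W
  R'_titanium = ln(0.0467/0.0379)/(2πk) = 0.2088/(2π·19.3) = 0.001722 m·K/W
  R'_polyurethane foam = ln(0.0844/0.0587)/(2πk) = 0.3631/(2π·0.0232) = 2.491 m·K/W
R_phenolic foam = ΣR − ΣR_known = 4.491 − 2.503 = 1.988 m·K/W
ln(r₂/r₁)/(2πk) = 1.988 ⇒ k = 0.2287/(2π·1.988) = 0.0183 W/m·K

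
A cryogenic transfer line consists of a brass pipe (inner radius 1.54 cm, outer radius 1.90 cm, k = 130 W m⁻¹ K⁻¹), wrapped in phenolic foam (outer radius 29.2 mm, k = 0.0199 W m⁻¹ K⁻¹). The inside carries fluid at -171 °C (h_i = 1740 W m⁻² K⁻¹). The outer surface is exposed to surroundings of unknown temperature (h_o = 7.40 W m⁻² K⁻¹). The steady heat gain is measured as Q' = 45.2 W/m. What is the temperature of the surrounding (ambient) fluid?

T_out = 17.9 °C

Series resistances:
  R'_conv,in = 1/(2πr h) = 1/(2π·0.0154·1740) = 0.005940 m·K/W
  R'_brass = ln(0.0190/0.0154)/(2πk) = 0.2101/(2π·130) = 2.572×10^-4 m·K/W
  R'_phenolic foam = ln(0.0292/0.0190)/(2πk) = 0.4297/(2π·0.0199) = 3.437 m·K/W
  R'_conv,out = 1/(2πr h) = 1/(2π·0.0292·7.40) = 0.7366 m·K/W
ΣR = 4.180 m·K/W
ΔT = Q'·ΣR = 45.2 × 4.180 = 188.9 K
Heat flows inward, so T_out = T_in + ΔT = -171 + 188.9 = 17.9 °C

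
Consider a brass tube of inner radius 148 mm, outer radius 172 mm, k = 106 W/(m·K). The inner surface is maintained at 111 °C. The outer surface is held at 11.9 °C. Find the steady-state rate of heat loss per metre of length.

Q' = 2πk·ΔT/ln(r₂/r₁) = 2π × 106 × 99.1 / ln(0.172/0.148) = 4.39×10^5 W/m

Q' = 439 kW/m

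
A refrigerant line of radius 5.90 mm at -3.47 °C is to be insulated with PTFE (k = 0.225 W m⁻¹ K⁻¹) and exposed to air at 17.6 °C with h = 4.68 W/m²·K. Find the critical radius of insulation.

r_cr = 4.81 cm

For a cylinder, r_cr = k_ins/h = 0.225/4.68 = 0.0481 m = 4.81 cm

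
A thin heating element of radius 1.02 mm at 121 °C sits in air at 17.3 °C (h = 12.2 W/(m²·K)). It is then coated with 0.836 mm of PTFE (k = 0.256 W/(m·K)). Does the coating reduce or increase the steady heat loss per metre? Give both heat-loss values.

Critical radius for a cylinder: r_cr = k/h = 0.0210 m = 2.10 cm.
Outer radius after coating: r₂ = 0.00102 + 8.36×10^-4 = 0.001856 m.
Since r₁ < r_cr and r₂ ≤ r_cr, the coating moves toward the maximum at r_cr — heat loss rises.
Bare: R = 1/(2πr₁h) = 12.79 m·K/W; Q = 103.7/12.79 = 8.11 W/m.
Coated: R = R_cond + R_conv = 7.401 m·K/W; Q = 103.7/7.401 = 14.0 W/m.

increases: 8.11 → 14.0 W/m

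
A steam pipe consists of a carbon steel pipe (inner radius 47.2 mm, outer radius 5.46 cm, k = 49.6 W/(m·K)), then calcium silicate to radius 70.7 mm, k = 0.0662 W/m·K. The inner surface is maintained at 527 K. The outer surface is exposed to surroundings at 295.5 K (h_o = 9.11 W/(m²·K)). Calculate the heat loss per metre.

Q' = 266 W/m

Treat each layer as a resistance in series:
  R'_carbon steel = ln(0.0546/0.0472)/(2πk) = 0.1456/(2π·49.6) = 4.673×10^-4 m·K/W
  R'_calcium silicate = ln(0.0707/0.0546)/(2πk) = 0.2584/(2π·0.0662) = 0.6213 m·K/W
  R'_conv,out = 1/(2πr h) = 1/(2π·0.0707·9.11) = 0.2471 m·K/W
ΣR = 4.673×10^-4 + 0.6213 + 0.2471 = 0.8689 m·K/W
Q' = ΔT/ΣR = (527 K − 295.5 K)/0.8689 = 266 W/m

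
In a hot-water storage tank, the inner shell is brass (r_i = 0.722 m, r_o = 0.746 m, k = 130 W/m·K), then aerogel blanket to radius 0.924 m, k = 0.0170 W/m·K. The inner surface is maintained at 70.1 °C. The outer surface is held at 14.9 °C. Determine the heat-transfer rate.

Q = 45.7 W

Series thermal resistances, inner to outer:
  R_brass = (1/0.722 − 1/0.746)/(4πk) = 0.04456/(4π·130) = 2.728×10^-5 K/W
  R_aerogel blanket = (1/0.746 − 1/0.924)/(4πk) = 0.2582/(4π·0.0170) = 1.209 K/W
ΣR = 2.728×10^-5 + 1.209 = 1.209 K/W
Q = ΔT/ΣR = (70.1 °C − 14.9 °C)/1.209 = 45.7 W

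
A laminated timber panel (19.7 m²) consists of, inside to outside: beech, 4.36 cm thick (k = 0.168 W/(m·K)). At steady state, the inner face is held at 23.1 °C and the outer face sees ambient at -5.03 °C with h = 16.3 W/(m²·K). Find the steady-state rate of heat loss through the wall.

Q = 1730 W

Treat each layer as a resistance in series:
  R_beech = L/(kA) = 0.0436/(0.168·19.7) = 0.01317 K/W
  R_conv,out = 1/(hA) = 1/(16.3·19.7) = 0.003114 K/W
ΣR = 0.01317 + 0.003114 = 0.01628 K/W
Q = ΔT/ΣR = (23.1 °C − -5.03 °C)/0.01628 = 1730 W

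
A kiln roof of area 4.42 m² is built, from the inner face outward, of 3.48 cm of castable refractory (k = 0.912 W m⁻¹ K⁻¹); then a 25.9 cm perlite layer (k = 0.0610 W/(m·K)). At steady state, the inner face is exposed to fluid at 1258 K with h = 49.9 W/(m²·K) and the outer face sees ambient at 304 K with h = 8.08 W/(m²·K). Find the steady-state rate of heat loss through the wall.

Q = 952 W

Treat each layer as a resistance in series:
  R_conv,in = 1/(hA) = 1/(49.9·4.42) = 0.004534 K/W
  R_castable refractory = L/(kA) = 0.0348/(0.912·4.42) = 0.008633 K/W
  R_perlite = L/(kA) = 0.259/(0.0610·4.42) = 0.9606 K/W
  R_conv,out = 1/(hA) = 1/(8.08·4.42) = 0.02800 K/W
ΣR = 0.004534 + 0.008633 + 0.9606 + 0.02800 = 1.002 K/W
Q = ΔT/ΣR = (1258 K − 304 K)/1.002 = 952 W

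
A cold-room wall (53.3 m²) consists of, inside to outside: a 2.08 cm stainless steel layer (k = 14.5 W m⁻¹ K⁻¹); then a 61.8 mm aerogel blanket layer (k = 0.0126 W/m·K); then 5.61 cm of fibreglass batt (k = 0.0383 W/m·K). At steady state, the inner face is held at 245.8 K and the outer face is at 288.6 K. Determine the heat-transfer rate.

Series thermal resistances, inner to outer:
  R_stainless steel = L/(kA) = 0.0208/(14.5·53.3) = 2.691×10^-5 K/W
  R_aerogel blanket = L/(kA) = 0.0618/(0.0126·53.3) = 0.09202 K/W
  R_fibreglass batt = L/(kA) = 0.0561/(0.0383·53.3) = 0.02748 K/W
ΣR = 2.691×10^-5 + 0.09202 + 0.02748 = 0.1195 K/W
Q = ΔT/ΣR = (245.8 K − 288.6 K)/0.1195 = -358 W
(Negative Q ⇒ heat flows inward; heat gain = 358 W.)

Q = 358 W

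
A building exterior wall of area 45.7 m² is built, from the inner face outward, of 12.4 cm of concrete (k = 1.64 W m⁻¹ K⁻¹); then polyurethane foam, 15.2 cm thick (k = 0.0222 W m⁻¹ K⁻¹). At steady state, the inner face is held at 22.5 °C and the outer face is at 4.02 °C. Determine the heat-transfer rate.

Resistance network (inner→outer):
  R_concrete = L/(kA) = 0.124/(1.64·45.7) = 0.001654 K/W
  R_polyurethane foam = L/(kA) = 0.152/(0.0222·45.7) = 0.1498 K/W
ΣR = 0.001654 + 0.1498 = 0.1515 K/W
Q = ΔT/ΣR = (22.5 °C − 4.02 °C)/0.1515 = 122 W

Q = 122 W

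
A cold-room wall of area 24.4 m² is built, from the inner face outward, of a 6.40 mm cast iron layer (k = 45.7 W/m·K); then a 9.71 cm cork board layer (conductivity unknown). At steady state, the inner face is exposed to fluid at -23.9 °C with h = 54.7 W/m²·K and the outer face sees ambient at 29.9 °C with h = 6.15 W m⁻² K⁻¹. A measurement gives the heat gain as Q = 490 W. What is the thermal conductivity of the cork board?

ΣR = ΔT/Q = |-23.9 − 29.9|/490 = 0.1098 K/W
Known resistances:
  R_conv,in = 1/(hA) = 1/(54.7·24.4) = 7.492×10^-4 K/W
  R_cast iron = L/(kA) = 0.00640/(45.7·24.4) = 5.739×10^-6 K/W
  R_conv,out = 1/(hA) = 1/(6.15·24.4) = 0.006664 K/W
R_cork board = ΣR − ΣR_known = 0.1098 − 0.007419 = 0.1024 K/W
L/(kA) = 0.1024 ⇒ k = 0.0971/(0.1024·24.4) = 0.0389 W/m·K

k = 0.0389 W/m·K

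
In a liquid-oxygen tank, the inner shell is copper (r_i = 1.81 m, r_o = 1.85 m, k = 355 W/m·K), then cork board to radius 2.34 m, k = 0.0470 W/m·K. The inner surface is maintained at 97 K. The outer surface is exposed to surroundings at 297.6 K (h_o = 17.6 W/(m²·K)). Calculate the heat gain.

Resistance network (inner→outer):
  R_copper = (1/1.81 − 1/1.85)/(4πk) = 0.01195/(4π·355) = 2.678×10^-6 K/W
  R_cork board = (1/1.85 − 1/2.34)/(4πk) = 0.1132/(4π·0.0470) = 0.1916 K/W
  R_conv,out = 1/(4πr²h) = 1/(4π·2.34²·17.6) = 8.257×10^-4 K/W
ΣR = 2.678×10^-6 + 0.1916 + 8.257×10^-4 = 0.1924 K/W
Q = ΔT/ΣR = (97 K − 297.6 K)/0.1924 = -1040 W
(Negative Q ⇒ heat flows inward; heat gain = 1040 W.)

Q = 1040 W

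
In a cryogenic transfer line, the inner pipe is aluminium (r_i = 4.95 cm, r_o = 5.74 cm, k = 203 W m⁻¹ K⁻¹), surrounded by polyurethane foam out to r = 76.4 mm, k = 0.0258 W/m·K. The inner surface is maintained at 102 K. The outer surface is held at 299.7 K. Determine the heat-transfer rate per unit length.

Q' = 112 W/m

Series thermal resistances, inner to outer:
  R'_aluminium = ln(0.0574/0.0495)/(2πk) = 0.1481/(2π·203) = 1.161×10^-4 m·K/W
  R'_polyurethane foam = ln(0.0764/0.0574)/(2πk) = 0.2859/(2π·0.0258) = 1.764 m·K/W
ΣR = 1.161×10^-4 + 1.764 = 1.764 m·K/W
Q' = ΔT/ΣR = (102 K − 299.7 K)/1.764 = -112 W/m
(Negative Q' ⇒ heat flows inward; heat gain = 112 W/m.)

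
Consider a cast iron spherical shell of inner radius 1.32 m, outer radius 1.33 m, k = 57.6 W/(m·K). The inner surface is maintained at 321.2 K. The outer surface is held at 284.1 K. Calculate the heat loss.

Q = 4πk·ΔT/(1/r₁ − 1/r₂) = 4π × 57.6 × 37.1 / (1/1.32 − 1/1.33) = 4.71×10^6 W

Q = 4.71×10^6 W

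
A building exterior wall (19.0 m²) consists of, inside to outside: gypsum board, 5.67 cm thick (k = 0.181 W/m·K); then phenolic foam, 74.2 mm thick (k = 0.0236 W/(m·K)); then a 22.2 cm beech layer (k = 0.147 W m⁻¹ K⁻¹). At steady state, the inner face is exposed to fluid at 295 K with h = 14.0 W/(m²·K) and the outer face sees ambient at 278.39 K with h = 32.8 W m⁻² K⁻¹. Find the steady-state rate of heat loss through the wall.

Q = 62.3 W

Resistance network (inner→outer):
  R_conv,in = 1/(hA) = 1/(14.0·19.0) = 0.003759 K/W
  R_gypsum board = L/(kA) = 0.0567/(0.181·19.0) = 0.01649 K/W
  R_phenolic foam = L/(kA) = 0.0742/(0.0236·19.0) = 0.1655 K/W
  R_beech = L/(kA) = 0.222/(0.147·19.0) = 0.07948 K/W
  R_conv,out = 1/(hA) = 1/(32.8·19.0) = 0.001605 K/W
ΣR = 0.003759 + 0.01649 + 0.1655 + 0.07948 + 0.001605 = 0.2668 K/W
Q = ΔT/ΣR = (295 K − 278.39 K)/0.2668 = 62.3 W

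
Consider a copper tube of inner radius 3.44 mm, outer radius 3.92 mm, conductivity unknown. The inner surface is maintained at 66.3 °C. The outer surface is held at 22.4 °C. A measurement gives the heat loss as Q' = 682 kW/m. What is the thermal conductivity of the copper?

ΣR = ΔT/Q' = |66.3 − 22.4|/6.82×10^5 = 6.437×10^-5 m·K/W
ln(r₂/r₁)/(2πk) = 6.437×10^-5 ⇒ k = 0.1306/(2π·6.437×10^-5) = 323 W/m·K

k = 323 W/m·K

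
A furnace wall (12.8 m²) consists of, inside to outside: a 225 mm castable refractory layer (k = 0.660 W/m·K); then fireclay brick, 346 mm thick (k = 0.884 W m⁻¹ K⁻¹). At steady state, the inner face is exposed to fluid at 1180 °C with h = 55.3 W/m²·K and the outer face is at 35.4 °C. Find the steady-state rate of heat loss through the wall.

Q = 19500 W

Treat each layer as a resistance in series:
  R_conv,in = 1/(hA) = 1/(55.3·12.8) = 0.001413 K/W
  R_castable refractory = L/(kA) = 0.225/(0.660·12.8) = 0.02663 K/W
  R_fireclay brick = L/(kA) = 0.346/(0.884·12.8) = 0.03058 K/W
ΣR = 0.001413 + 0.02663 + 0.03058 = 0.05862 K/W
Q = ΔT/ΣR = (1180 °C − 35.4 °C)/0.05862 = 19500 W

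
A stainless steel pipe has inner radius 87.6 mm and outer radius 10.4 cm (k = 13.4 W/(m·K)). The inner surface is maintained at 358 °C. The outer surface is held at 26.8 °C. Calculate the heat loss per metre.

Q' = 2πk·ΔT/ln(r₂/r₁) = 2π × 13.4 × 331.2 / ln(0.104/0.0876) = 1.62×10^5 W/m

Q' = 162 kW/m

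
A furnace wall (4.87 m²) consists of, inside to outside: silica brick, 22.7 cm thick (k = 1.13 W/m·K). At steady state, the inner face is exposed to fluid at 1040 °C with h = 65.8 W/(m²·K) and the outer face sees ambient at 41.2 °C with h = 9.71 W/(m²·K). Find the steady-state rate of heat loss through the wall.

Q = 15.2 kW

Treat each layer as a resistance in series:
  R_conv,in = 1/(hA) = 1/(65.8·4.87) = 0.003121 K/W
  R_silica brick = L/(kA) = 0.227/(1.13·4.87) = 0.04125 K/W
  R_conv,out = 1/(hA) = 1/(9.71·4.87) = 0.02115 K/W
ΣR = 0.003121 + 0.04125 + 0.02115 = 0.06552 K/W
Q = ΔT/ΣR = (1040 °C − 41.2 °C)/0.06552 = 15200 W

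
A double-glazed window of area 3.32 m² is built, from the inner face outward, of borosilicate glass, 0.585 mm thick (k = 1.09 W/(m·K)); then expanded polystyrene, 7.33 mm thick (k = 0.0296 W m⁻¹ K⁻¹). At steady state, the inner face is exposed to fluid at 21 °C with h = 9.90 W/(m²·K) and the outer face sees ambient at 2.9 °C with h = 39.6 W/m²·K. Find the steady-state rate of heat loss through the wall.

Treat each layer as a resistance in series:
  R_conv,in = 1/(hA) = 1/(9.90·3.32) = 0.03042 K/W
  R_borosilicate glass = L/(kA) = 5.85×10^-4/(1.09·3.32) = 1.617×10^-4 K/W
  R_expanded polystyrene = L/(kA) = 0.00733/(0.0296·3.32) = 0.07459 K/W
  R_conv,out = 1/(hA) = 1/(39.6·3.32) = 0.007606 K/W
ΣR = 0.03042 + 1.617×10^-4 + 0.07459 + 0.007606 = 0.1128 K/W
Q = ΔT/ΣR = (21 °C − 2.9 °C)/0.1128 = 160 W

Q = 160 W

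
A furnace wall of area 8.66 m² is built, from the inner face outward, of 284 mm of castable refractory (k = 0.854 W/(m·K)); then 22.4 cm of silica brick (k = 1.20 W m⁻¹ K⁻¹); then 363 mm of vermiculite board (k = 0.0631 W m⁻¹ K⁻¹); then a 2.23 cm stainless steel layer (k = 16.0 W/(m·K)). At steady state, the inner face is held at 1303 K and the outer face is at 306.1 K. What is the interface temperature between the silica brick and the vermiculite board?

Treat each layer as a resistance in series:
  R_castable refractory = L/(kA) = 0.284/(0.854·8.66) = 0.03840 K/W
  R_silica brick = L/(kA) = 0.224/(1.20·8.66) = 0.02156 K/W
  R_vermiculite board = L/(kA) = 0.363/(0.0631·8.66) = 0.6643 K/W
  R_stainless steel = L/(kA) = 0.0223/(16.0·8.66) = 1.609×10^-4 K/W
ΣR = 0.03840 + 0.02156 + 0.6643 + 1.609×10^-4 = 0.7244 K/W
Q = ΔT/ΣR = (1303 K − 306.1 K)/0.7244 = 1376 W
From the inner boundary to the silica brick/vermiculite board interface, ΣR_partial = 0.05996 K/W.
T_interface = T_in − Q·ΣR_partial = 1303 K − (1376)(0.05996) = 1220 K

T = 1220 K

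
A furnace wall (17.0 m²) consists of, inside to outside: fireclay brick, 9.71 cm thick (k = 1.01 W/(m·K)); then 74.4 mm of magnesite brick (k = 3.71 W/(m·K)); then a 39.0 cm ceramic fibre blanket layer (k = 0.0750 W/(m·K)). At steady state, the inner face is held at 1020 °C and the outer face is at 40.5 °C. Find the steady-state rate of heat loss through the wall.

Series thermal resistances, inner to outer:
  R_fireclay brick = L/(kA) = 0.0971/(1.01·17.0) = 0.005655 K/W
  R_magnesite brick = L/(kA) = 0.0744/(3.71·17.0) = 0.001180 K/W
  R_ceramic fibre blanket = L/(kA) = 0.390/(0.0750·17.0) = 0.3059 K/W
ΣR = 0.005655 + 0.001180 + 0.3059 = 0.3127 K/W
Q = ΔT/ΣR = (1020 °C − 40.5 °C)/0.3127 = 3130 W

Q = 3.13 kW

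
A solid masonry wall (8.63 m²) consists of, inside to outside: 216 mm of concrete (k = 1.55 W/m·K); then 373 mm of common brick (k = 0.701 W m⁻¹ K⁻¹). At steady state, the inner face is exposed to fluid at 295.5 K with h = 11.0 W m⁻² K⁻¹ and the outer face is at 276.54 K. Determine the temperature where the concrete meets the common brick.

T = 289.8 K

Series thermal resistances, inner to outer:
  R_conv,in = 1/(hA) = 1/(11.0·8.63) = 0.01053 K/W
  R_concrete = L/(kA) = 0.216/(1.55·8.63) = 0.01615 K/W
  R_common brick = L/(kA) = 0.373/(0.701·8.63) = 0.06166 K/W
ΣR = 0.01053 + 0.01615 + 0.06166 = 0.08834 K/W
Q = ΔT/ΣR = (295.5 K − 276.54 K)/0.08834 = 214.6 W
From the inner boundary to the concrete/common brick interface, ΣR_partial = 0.02668 K/W.
T_interface = T_in − Q·ΣR_partial = 295.5 K − (214.6)(0.02668) = 289.8 K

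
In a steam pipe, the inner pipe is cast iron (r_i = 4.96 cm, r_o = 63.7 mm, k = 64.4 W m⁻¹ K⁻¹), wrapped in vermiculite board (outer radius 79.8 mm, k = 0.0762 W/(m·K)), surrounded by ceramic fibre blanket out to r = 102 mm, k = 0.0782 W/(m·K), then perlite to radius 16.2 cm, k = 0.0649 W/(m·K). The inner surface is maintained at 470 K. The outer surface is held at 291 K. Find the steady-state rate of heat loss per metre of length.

Q' = 85.0 W/m

Treat each layer as a resistance in series:
  R'_cast iron = ln(0.0637/0.0496)/(2πk) = 0.2502/(2π·64.4) = 6.183×10^-4 m·K/W
  R'_vermiculite board = ln(0.0798/0.0637)/(2πk) = 0.2253/(2π·0.0762) = 0.4707 m·K/W
  R'_ceramic fibre blanket = ln(0.102/0.0798)/(2πk) = 0.2454/(2π·0.0782) = 0.4995 m·K/W
  R'_perlite = ln(0.162/0.102)/(2πk) = 0.4626/(2π·0.0649) = 1.134 m·K/W
ΣR = 6.183×10^-4 + 0.4707 + 0.4995 + 1.134 = 2.105 m·K/W
Q' = ΔT/ΣR = (470 K − 291 K)/2.105 = 85.0 W/m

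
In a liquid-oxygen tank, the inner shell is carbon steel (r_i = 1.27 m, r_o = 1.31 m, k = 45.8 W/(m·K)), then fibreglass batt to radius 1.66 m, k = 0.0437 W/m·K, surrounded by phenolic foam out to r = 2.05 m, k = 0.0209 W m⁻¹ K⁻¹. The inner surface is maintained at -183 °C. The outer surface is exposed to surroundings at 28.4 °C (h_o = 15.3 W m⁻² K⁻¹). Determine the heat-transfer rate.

Q = 289 W

Resistance network (inner→outer):
  R_carbon steel = (1/1.27 − 1/1.31)/(4πk) = 0.02404/(4π·45.8) = 4.177×10^-5 K/W
  R_fibreglass batt = (1/1.31 − 1/1.66)/(4πk) = 0.1609/(4π·0.0437) = 0.2931 K/W
  R_phenolic foam = (1/1.66 − 1/2.05)/(4πk) = 0.1146/(4π·0.0209) = 0.4364 K/W
  R_conv,out = 1/(4πr²h) = 1/(4π·2.05²·15.3) = 0.001238 K/W
ΣR = 4.177×10^-5 + 0.2931 + 0.4364 + 0.001238 = 0.7308 K/W
Q = ΔT/ΣR = (-183 °C − 28.4 °C)/0.7308 = -289 W
(Negative Q ⇒ heat flows inward; heat gain = 289 W.)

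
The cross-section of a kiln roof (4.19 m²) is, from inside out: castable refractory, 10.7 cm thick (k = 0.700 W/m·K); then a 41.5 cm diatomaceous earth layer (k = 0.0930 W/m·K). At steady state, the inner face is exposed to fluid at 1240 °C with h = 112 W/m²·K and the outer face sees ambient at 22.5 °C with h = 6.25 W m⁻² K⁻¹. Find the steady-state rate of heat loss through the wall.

Treat each layer as a resistance in series:
  R_conv,in = 1/(hA) = 1/(112·4.19) = 0.002131 K/W
  R_castable refractory = L/(kA) = 0.107/(0.700·4.19) = 0.03648 K/W
  R_diatomaceous earth = L/(kA) = 0.415/(0.0930·4.19) = 1.065 K/W
  R_conv,out = 1/(hA) = 1/(6.25·4.19) = 0.03819 K/W
ΣR = 0.002131 + 0.03648 + 1.065 + 0.03819 = 1.142 K/W
Q = ΔT/ΣR = (1240 °C − 22.5 °C)/1.142 = 1070 W

Q = 1070 W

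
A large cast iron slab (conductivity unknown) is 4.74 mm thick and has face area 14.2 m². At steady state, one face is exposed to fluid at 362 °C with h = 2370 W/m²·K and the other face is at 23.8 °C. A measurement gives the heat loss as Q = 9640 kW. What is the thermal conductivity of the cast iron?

ΣR = ΔT/Q = |362 − 23.8|/9.64×10^6 = 3.508×10^-5 K/W
Known resistances:
  R_conv,in = 1/(hA) = 1/(2370·14.2) = 2.971×10^-5 K/W
R_cast iron = ΣR − ΣR_known = 3.508×10^-5 − 2.971×10^-5 = 5.370×10^-6 K/W
L/(kA) = 5.370×10^-6 ⇒ k = 0.00474/(5.370×10^-6·14.2) = 62.2 W/m·K

k = 62.2 W/m·K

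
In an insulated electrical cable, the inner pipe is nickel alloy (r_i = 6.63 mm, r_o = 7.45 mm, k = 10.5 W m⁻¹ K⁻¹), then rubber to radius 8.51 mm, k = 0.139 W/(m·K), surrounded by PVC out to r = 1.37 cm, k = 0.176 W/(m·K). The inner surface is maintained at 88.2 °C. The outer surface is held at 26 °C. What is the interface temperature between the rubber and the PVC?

Series thermal resistances, inner to outer:
  R'_nickel alloy = ln(0.00745/0.00663)/(2πk) = 0.1166/(2π·10.5) = 0.001768 m·K/W
  R'_rubber = ln(0.00851/0.00745)/(2πk) = 0.1330/(2π·0.139) = 0.1523 m·K/W
  R'_PVC = ln(0.0137/0.00851)/(2πk) = 0.4762/(2π·0.176) = 0.4306 m·K/W
ΣR = 0.001768 + 0.1523 + 0.4306 = 0.5847 m·K/W
Q' = ΔT/ΣR = (88.2 °C − 26 °C)/0.5847 = 106.4 W/m
From the inner boundary to the rubber/PVC interface, ΣR_partial = 0.1541 m·K/W.
T_interface = T_in − Q'·ΣR_partial = 88.2 °C − (106.4)(0.1541) = 71.8 °C

T = 71.8 °C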